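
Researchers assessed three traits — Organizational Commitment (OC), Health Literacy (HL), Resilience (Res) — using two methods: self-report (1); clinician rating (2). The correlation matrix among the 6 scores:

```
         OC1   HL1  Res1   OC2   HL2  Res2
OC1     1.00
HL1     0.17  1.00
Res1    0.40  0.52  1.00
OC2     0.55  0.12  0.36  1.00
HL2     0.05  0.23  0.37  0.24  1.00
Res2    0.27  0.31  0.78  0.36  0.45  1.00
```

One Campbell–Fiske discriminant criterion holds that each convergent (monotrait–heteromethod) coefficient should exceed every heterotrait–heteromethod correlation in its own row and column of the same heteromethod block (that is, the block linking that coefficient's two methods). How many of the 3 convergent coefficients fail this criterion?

Convergent coefficients and their comparison sets:
OC (methods 1·2): 0.55 vs {0.05, 0.12, 0.27, 0.36} → pass.
HL (methods 1·2): 0.23 vs {0.12, 0.05, 0.31, 0.37} → fail.
Res (methods 1·2): 0.78 vs {0.36, 0.27, 0.37, 0.31} → pass.
1 of 3 fail.

1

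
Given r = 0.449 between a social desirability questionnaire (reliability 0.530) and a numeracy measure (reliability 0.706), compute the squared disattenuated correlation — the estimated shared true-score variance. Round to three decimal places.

0.539

Disattenuated r = 0.449 / √(0.530 × 0.706) = 0.449 / 0.6117 = 0.7340.
Shared true-score variance = 0.7340² = 0.5388 ≈ 0.539.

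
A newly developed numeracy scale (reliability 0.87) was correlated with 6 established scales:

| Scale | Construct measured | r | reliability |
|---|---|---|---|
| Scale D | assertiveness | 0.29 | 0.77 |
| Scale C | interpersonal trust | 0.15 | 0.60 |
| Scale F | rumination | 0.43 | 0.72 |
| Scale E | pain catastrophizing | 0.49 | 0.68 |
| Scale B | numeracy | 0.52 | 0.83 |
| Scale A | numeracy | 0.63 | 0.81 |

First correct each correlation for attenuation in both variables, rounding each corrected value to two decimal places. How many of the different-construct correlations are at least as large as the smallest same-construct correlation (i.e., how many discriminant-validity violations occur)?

1

Disattenuated r (r / √(r_scale · r_new)):
  Scale D (disc): 0.29 / √(0.77·0.87) = 0.35
  Scale C (disc): 0.15 / √(0.60·0.87) = 0.21
  Scale F (disc): 0.43 / √(0.72·0.87) = 0.54
  Scale E (disc): 0.49 / √(0.68·0.87) = 0.64
  Scale B (conv): 0.52 / √(0.83·0.87) = 0.61
  Scale A (conv): 0.63 / √(0.81·0.87) = 0.75
Smallest convergent = 0.61. Discriminant values: 0.35, 0.21, 0.54, 0.64; count ≥ 0.61 → 1.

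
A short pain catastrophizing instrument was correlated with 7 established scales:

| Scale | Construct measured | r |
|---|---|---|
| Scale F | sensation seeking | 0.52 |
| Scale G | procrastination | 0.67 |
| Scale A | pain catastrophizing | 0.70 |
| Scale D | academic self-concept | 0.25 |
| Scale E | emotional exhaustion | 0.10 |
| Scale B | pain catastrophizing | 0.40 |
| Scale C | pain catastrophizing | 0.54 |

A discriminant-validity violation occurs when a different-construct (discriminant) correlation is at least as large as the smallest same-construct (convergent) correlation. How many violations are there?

Convergent (same construct = pain catastrophizing): Scale A, Scale B, Scale C.
Smallest convergent = 0.40. Discriminant values: 0.52, 0.67, 0.25, 0.10; count ≥ 0.40 → 2.

2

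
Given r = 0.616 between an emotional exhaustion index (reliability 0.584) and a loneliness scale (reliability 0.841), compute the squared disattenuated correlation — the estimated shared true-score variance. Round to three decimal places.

Disattenuated r = 0.616 / √(0.584 × 0.841) = 0.616 / 0.7008 = 0.8790.
Shared true-score variance = 0.8790² = 0.7726 ≈ 0.773.

0.773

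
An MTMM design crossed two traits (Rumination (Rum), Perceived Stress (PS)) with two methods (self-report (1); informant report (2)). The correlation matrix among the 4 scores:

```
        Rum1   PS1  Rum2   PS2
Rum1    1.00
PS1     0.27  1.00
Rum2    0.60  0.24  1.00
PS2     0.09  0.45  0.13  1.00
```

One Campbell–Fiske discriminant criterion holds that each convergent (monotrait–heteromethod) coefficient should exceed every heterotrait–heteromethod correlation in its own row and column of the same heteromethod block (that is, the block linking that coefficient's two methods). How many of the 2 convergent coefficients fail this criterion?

0

Checking each validity diagonal entry against its comparison values:
Rum (methods 1·2): 0.60 vs {0.09, 0.24} → pass.
PS (methods 1·2): 0.45 vs {0.24, 0.09} → pass.
0 of 2 fail.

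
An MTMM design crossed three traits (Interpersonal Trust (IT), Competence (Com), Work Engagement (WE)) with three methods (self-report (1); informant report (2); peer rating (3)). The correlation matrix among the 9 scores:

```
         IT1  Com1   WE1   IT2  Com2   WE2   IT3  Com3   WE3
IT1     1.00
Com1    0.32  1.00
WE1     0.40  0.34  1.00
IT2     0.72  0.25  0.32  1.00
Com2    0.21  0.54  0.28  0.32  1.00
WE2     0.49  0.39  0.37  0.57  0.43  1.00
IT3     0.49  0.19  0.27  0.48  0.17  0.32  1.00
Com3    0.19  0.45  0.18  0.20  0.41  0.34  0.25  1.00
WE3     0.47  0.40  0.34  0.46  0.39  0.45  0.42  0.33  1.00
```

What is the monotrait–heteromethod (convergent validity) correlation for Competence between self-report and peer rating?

Same trait (Com), different methods: r(Com1, Com3) = 0.45.

0.45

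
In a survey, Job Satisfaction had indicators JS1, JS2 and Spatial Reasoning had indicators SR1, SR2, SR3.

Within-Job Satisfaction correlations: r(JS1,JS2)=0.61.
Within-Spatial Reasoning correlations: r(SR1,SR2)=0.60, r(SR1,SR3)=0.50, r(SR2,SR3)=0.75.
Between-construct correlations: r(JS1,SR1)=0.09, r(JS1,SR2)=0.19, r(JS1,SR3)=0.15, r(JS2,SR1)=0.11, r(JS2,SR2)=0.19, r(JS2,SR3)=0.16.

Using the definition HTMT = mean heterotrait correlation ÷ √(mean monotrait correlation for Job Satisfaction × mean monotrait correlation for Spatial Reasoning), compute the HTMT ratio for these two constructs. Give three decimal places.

Mean between = 0.89/6 = 0.1483.
Mean within-JS = 0.61/1 = 0.6100; mean within-SR = 1.85/3 = 0.6167.
Geometric mean = √(0.6100 × 0.6167) = 0.6133.
HTMT = 0.1483 / 0.6133 = 0.242.

0.242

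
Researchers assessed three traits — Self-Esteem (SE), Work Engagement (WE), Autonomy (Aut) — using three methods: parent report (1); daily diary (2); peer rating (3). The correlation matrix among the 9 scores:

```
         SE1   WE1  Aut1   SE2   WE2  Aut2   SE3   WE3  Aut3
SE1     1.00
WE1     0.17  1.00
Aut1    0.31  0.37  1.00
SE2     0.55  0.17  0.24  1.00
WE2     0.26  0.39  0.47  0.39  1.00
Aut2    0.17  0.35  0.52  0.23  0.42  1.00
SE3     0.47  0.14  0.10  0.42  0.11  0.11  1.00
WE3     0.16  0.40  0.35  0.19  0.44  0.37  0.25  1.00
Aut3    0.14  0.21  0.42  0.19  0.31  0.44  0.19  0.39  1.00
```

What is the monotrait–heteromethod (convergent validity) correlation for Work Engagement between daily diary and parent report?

Same trait (WE), different methods: r(WE2, WE1) = 0.39.

0.39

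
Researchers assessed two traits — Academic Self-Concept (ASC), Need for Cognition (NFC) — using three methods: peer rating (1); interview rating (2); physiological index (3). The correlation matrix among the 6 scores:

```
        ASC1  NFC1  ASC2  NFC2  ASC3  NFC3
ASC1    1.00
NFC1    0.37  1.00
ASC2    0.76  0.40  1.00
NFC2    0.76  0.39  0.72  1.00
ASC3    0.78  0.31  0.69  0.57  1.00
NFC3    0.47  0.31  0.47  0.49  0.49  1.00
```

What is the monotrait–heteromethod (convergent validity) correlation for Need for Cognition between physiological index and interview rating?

Same trait (NFC), different methods: r(NFC3, NFC2) = 0.49.

0.49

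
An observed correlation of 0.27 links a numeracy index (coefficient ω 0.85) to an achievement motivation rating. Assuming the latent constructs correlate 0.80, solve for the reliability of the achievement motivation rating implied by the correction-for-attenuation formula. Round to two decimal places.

0.13

r_true = r_obs / √(r_xx · r_yy) ⇒ 0.80 = 0.27 / √(0.85 · r_yy).
√(0.85 · r_yy) = 0.27 / 0.80 = 0.3375; 0.85 · r_yy = 0.1139; r_yy = 0.1139 / 0.85 ≈ 0.13.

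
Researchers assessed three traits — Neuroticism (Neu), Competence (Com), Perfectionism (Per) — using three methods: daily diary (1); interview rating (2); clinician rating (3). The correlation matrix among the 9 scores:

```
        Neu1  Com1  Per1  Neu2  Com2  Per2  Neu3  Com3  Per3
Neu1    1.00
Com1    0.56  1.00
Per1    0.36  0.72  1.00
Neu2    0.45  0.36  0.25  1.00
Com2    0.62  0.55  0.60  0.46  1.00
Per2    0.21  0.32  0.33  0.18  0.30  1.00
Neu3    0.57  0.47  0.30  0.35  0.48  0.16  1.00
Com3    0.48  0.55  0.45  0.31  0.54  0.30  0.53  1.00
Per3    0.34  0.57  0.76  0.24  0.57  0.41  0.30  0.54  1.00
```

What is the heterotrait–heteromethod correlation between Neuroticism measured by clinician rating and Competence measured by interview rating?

Different traits and methods: r(Neu3, Com2) = 0.48.

0.48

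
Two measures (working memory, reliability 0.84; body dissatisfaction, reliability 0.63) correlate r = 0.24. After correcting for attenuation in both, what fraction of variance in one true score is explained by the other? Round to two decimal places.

Disattenuated r = 0.24 / √(0.84 × 0.63) = 0.24 / 0.7275 = 0.3299.
Shared true-score variance = 0.3299² = 0.1088 ≈ 0.11.

0.11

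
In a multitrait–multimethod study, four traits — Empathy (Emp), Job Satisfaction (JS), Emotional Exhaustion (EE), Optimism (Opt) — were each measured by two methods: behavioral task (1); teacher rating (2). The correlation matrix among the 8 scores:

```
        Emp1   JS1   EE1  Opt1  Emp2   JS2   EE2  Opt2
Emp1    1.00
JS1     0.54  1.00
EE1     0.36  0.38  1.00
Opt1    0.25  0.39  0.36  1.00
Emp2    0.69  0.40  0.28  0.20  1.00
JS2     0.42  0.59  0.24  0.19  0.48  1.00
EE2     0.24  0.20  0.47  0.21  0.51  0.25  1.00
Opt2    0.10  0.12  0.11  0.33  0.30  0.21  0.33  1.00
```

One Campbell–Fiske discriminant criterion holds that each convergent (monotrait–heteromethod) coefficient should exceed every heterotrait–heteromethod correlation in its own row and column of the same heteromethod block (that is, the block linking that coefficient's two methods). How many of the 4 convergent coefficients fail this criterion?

0

Convergent coefficients and their comparison sets:
Emp (methods 1·2): 0.69 vs {0.42, 0.40, 0.24, 0.28, 0.10, 0.20} → pass.
JS (methods 1·2): 0.59 vs {0.40, 0.42, 0.20, 0.24, 0.12, 0.19} → pass.
EE (methods 1·2): 0.47 vs {0.28, 0.24, 0.24, 0.20, 0.11, 0.21} → pass.
Opt (methods 1·2): 0.33 vs {0.20, 0.10, 0.19, 0.12, 0.21, 0.11} → pass.
0 of 4 fail.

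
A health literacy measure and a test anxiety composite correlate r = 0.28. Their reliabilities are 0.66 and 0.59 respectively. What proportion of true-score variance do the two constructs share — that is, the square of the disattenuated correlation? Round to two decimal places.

0.20

Disattenuated r = 0.28 / √(0.66 × 0.59) = 0.28 / 0.6240 = 0.4487.
Shared true-score variance = 0.4487² = 0.2013 ≈ 0.20.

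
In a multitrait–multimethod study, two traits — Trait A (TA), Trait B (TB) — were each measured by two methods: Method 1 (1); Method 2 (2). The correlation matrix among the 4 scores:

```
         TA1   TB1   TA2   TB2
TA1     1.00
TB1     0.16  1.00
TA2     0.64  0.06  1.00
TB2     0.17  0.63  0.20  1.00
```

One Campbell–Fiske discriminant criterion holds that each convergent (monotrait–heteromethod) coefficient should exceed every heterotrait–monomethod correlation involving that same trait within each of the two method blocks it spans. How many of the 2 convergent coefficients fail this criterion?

Convergent coefficients and their comparison sets:
TA (methods 1·2): 0.64 vs {0.16, 0.20} → pass.
TB (methods 1·2): 0.63 vs {0.16, 0.20} → pass.
0 of 2 fail.

0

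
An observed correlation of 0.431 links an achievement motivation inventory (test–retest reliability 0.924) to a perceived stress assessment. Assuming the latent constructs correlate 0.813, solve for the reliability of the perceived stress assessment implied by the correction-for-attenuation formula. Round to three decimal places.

r_true = r_obs / √(r_xx · r_yy) ⇒ 0.813 = 0.431 / √(0.924 · r_yy).
√(0.924 · r_yy) = 0.431 / 0.813 = 0.5301; 0.924 · r_yy = 0.2810; r_yy = 0.2810 / 0.924 ≈ 0.304.

0.304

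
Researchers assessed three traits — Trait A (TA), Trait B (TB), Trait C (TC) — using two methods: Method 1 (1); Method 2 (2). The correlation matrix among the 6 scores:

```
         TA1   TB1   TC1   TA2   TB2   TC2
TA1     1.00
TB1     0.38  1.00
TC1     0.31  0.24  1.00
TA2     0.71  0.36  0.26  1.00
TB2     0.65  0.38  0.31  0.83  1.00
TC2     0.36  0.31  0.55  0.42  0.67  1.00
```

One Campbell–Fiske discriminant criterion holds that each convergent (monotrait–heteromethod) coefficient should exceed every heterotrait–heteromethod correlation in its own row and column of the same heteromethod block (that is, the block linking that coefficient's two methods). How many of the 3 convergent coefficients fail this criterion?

1

Each convergent coefficient versus the relevant comparison correlations:
TA (methods 1·2): 0.71 vs {0.65, 0.36, 0.36, 0.26} → pass.
TB (methods 1·2): 0.38 vs {0.36, 0.65, 0.31, 0.31} → fail.
TC (methods 1·2): 0.55 vs {0.26, 0.36, 0.31, 0.31} → pass.
1 of 3 fail.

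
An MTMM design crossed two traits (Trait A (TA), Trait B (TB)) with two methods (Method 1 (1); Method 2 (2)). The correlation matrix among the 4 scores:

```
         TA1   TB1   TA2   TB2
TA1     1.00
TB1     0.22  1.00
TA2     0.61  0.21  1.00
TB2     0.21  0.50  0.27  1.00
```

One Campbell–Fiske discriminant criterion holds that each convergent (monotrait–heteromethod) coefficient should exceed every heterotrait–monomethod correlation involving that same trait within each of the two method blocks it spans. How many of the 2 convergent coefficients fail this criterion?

Checking each validity diagonal entry against its comparison values:
TA (methods 1·2): 0.61 vs {0.22, 0.27} → pass.
TB (methods 1·2): 0.50 vs {0.22, 0.27} → pass.
0 of 2 fail.

0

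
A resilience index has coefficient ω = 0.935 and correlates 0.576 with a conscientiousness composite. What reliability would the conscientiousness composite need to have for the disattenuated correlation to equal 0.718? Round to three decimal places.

0.688

r_true = r_obs / √(r_xx · r_yy) ⇒ 0.718 = 0.576 / √(0.935 · r_yy).
√(0.935 · r_yy) = 0.576 / 0.718 = 0.8022; 0.935 · r_yy = 0.6435; r_yy = 0.6435 / 0.935 ≈ 0.688.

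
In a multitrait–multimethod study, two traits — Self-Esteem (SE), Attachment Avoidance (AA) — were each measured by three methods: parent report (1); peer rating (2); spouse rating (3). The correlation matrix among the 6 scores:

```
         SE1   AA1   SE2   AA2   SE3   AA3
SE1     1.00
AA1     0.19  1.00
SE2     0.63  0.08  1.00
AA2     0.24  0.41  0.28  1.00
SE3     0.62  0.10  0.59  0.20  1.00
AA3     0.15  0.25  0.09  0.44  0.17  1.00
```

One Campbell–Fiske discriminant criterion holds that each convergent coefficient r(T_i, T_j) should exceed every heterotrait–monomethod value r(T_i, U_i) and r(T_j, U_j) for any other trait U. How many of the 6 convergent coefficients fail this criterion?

Checking each validity diagonal entry against its comparison values:
SE (methods 1·2): 0.63 vs {0.19, 0.28} → pass.
SE (methods 1·3): 0.62 vs {0.19, 0.17} → pass.
SE (methods 2·3): 0.59 vs {0.28, 0.17} → pass.
AA (methods 1·2): 0.41 vs {0.19, 0.28} → pass.
AA (methods 1·3): 0.25 vs {0.19, 0.17} → pass.
AA (methods 2·3): 0.44 vs {0.28, 0.17} → pass.
0 of 6 fail.

0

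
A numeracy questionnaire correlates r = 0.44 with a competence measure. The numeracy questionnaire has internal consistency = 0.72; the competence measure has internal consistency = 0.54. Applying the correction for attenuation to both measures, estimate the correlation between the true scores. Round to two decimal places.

r_true = r_obs / √(r_xx · r_yy) = 0.44 / √(0.72 × 0.54) = 0.44 / √0.3888 = 0.44 / 0.6235 ≈ 0.71.

0.71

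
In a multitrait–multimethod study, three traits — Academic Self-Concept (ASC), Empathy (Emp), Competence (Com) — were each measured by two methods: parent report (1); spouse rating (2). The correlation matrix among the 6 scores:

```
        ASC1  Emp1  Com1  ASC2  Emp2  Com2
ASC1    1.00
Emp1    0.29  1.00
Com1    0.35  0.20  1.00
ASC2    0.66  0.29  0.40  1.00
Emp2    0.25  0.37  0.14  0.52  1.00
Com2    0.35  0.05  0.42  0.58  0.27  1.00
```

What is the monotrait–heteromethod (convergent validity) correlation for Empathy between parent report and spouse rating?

0.37

Same trait (Emp), different methods: r(Emp1, Emp2) = 0.37.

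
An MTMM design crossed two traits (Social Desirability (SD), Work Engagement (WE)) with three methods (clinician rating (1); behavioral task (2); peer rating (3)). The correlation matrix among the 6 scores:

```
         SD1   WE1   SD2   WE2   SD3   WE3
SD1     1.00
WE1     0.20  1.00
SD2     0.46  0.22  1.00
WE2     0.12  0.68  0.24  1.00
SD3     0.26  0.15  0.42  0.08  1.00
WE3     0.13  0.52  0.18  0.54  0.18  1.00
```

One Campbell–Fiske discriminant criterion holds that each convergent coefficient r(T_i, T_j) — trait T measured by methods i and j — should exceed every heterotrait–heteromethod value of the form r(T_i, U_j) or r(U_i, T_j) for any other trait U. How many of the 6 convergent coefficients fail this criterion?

Each convergent coefficient versus the relevant comparison correlations:
SD (methods 1·2): 0.46 vs {0.12, 0.22} → pass.
SD (methods 1·3): 0.26 vs {0.13, 0.15} → pass.
SD (methods 2·3): 0.42 vs {0.18, 0.08} → pass.
WE (methods 1·2): 0.68 vs {0.22, 0.12} → pass.
WE (methods 1·3): 0.52 vs {0.15, 0.13} → pass.
WE (methods 2·3): 0.54 vs {0.08, 0.18} → pass.
0 of 6 fail.

0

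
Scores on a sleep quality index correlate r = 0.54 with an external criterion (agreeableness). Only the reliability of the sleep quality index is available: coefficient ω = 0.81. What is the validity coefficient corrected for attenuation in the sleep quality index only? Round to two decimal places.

Single correction: r_c = r_obs / √r_xx = 0.54 / √0.81 = 0.54 / 0.9000 ≈ 0.60.

0.60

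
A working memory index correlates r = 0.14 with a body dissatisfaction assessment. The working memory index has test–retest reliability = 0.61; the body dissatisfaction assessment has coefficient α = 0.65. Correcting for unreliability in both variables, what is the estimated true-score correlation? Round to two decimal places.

0.22

r_true = r_obs / √(r_xx · r_yy) = 0.14 / √(0.61 × 0.65) = 0.14 / √0.3965 = 0.14 / 0.6297 ≈ 0.22.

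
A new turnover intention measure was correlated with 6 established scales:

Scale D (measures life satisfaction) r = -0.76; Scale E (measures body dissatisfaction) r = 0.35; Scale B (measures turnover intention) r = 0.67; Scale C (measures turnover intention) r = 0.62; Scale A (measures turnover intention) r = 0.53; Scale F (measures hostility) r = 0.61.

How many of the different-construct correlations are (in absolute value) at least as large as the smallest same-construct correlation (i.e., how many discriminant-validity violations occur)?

Convergent (same construct = turnover intention): Scale B, Scale C, Scale A.
Smallest convergent = 0.53. Discriminant |r|: 0.76, 0.35, 0.61; count ≥ 0.53 → 2.

2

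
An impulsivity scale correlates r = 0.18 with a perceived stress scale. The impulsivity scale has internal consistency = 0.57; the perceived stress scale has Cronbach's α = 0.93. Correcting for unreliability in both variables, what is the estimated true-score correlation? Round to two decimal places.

0.25

r_true = r_obs / √(r_xx · r_yy) = 0.18 / √(0.57 × 0.93) = 0.18 / √0.5301 = 0.18 / 0.7281 ≈ 0.25.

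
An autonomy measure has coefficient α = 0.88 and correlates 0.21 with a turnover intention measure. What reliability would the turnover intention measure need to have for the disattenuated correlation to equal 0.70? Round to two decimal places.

0.10

r_true = r_obs / √(r_xx · r_yy) ⇒ 0.70 = 0.21 / √(0.88 · r_yy).
√(0.88 · r_yy) = 0.21 / 0.70 = 0.3000; 0.88 · r_yy = 0.0900; r_yy = 0.0900 / 0.88 ≈ 0.10.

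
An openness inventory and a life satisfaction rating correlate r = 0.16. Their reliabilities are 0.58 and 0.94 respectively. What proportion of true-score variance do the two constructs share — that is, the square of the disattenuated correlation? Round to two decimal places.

0.05

Disattenuated r = 0.16 / √(0.58 × 0.94) = 0.16 / 0.7384 = 0.2167.
Shared true-score variance = 0.2167² = 0.0470 ≈ 0.05.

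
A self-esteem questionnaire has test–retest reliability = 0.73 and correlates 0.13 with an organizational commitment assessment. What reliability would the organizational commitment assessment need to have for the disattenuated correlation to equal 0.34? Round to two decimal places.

0.20

r_true = r_obs / √(r_xx · r_yy) ⇒ 0.34 = 0.13 / √(0.73 · r_yy).
√(0.73 · r_yy) = 0.13 / 0.34 = 0.3824; 0.73 · r_yy = 0.1462; r_yy = 0.1462 / 0.73 ≈ 0.20.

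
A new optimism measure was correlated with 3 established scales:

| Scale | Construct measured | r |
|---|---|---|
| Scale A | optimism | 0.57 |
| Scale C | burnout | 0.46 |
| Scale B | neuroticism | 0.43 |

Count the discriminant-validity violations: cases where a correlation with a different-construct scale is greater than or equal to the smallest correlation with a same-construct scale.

Convergent (same construct = optimism): Scale A.
Smallest convergent = 0.57. Discriminant values: 0.46, 0.43; count ≥ 0.57 → 0.

0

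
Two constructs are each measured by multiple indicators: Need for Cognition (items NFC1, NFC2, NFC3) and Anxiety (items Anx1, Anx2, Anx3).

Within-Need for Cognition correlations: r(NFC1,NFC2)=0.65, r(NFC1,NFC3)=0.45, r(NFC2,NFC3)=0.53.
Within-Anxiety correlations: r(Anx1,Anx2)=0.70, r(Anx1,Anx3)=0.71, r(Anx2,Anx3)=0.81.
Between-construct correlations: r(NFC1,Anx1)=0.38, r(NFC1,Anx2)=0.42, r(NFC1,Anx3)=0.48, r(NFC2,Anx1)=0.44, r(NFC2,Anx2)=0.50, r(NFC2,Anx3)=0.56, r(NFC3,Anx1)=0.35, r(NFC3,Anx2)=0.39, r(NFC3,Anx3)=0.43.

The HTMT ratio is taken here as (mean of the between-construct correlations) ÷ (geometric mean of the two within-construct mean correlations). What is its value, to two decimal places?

0.69

Mean between = 3.95/9 = 0.4389.
Mean within-NFC = 1.63/3 = 0.5433; mean within-Anx = 2.22/3 = 0.7400.
Geometric mean = √(0.5433 × 0.7400) = 0.6341.
HTMT = 0.4389 / 0.6341 = 0.69.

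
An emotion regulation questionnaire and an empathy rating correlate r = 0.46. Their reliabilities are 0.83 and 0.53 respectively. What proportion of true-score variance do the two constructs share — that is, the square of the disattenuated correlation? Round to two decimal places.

Disattenuated r = 0.46 / √(0.83 × 0.53) = 0.46 / 0.6632 = 0.6936.
Shared true-score variance = 0.6936² = 0.4811 ≈ 0.48.

0.48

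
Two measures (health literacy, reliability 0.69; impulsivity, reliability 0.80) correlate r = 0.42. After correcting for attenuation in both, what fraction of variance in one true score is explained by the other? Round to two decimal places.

0.32

Disattenuated r = 0.42 / √(0.69 × 0.80) = 0.42 / 0.7430 = 0.5653.
Shared true-score variance = 0.5653² = 0.3196 ≈ 0.32.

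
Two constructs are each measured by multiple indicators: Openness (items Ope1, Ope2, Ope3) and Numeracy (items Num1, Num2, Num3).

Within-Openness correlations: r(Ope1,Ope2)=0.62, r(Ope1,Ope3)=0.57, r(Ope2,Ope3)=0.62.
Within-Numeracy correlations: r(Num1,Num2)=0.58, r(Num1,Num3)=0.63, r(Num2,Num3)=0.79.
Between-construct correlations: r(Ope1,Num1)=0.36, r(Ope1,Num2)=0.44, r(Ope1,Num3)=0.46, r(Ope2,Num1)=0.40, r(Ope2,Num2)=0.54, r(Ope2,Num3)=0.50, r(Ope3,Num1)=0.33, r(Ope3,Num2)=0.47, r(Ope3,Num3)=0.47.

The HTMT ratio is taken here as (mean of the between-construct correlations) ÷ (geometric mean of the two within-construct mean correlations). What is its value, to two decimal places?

0.70

Mean between = 3.97/9 = 0.4411.
Mean within-Ope = 1.81/3 = 0.6033; mean within-Num = 2.00/3 = 0.6667.
Geometric mean = √(0.6033 × 0.6667) = 0.6342.
HTMT = 0.4411 / 0.6342 = 0.70.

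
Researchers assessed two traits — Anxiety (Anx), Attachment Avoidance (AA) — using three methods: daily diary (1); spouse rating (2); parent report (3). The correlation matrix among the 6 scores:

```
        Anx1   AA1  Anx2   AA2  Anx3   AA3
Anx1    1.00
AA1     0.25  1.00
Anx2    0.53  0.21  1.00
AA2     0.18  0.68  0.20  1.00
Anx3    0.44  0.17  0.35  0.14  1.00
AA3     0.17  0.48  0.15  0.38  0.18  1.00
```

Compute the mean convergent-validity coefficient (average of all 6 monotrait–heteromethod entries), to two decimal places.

Convergent values: 0.53, 0.44, 0.35, 0.68, 0.48, 0.38; mean = 2.86/6 = 0.48.

0.48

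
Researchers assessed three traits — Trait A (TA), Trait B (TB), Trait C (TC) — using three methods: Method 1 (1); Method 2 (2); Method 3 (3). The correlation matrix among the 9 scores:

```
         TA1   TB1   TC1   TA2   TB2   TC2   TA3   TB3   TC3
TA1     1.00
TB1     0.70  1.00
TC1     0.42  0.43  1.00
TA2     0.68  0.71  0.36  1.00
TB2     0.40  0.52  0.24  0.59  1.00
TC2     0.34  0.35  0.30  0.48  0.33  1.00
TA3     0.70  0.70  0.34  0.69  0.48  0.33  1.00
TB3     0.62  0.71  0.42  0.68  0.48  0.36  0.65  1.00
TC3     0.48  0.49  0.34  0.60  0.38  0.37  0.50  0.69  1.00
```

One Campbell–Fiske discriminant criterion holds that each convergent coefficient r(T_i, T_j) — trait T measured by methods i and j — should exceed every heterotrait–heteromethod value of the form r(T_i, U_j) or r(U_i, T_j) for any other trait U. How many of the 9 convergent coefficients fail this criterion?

7

Each convergent coefficient versus the relevant comparison correlations:
TA (methods 1·2): 0.68 vs {0.40, 0.71, 0.34, 0.36} → fail.
TA (methods 1·3): 0.70 vs {0.62, 0.70, 0.48, 0.34} → fail.
TA (methods 2·3): 0.69 vs {0.68, 0.48, 0.60, 0.33} → pass.
TB (methods 1·2): 0.52 vs {0.71, 0.40, 0.35, 0.24} → fail.
TB (methods 1·3): 0.71 vs {0.70, 0.62, 0.49, 0.42} → pass.
TB (methods 2·3): 0.48 vs {0.48, 0.68, 0.38, 0.36} → fail.
TC (methods 1·2): 0.30 vs {0.36, 0.34, 0.24, 0.35} → fail.
TC (methods 1·3): 0.34 vs {0.34, 0.48, 0.42, 0.49} → fail.
TC (methods 2·3): 0.37 vs {0.33, 0.60, 0.36, 0.38} → fail.
7 of 9 fail.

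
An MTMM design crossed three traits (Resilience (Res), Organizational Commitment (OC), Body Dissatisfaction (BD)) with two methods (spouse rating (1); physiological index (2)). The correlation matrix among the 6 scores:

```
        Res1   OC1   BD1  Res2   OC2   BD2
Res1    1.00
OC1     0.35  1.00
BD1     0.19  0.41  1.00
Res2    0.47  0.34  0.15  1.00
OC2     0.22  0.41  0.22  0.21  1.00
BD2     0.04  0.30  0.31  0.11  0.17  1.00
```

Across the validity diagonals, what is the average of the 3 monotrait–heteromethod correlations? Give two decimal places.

0.40

Convergent values: 0.47, 0.41, 0.31; mean = 1.19/3 = 0.40.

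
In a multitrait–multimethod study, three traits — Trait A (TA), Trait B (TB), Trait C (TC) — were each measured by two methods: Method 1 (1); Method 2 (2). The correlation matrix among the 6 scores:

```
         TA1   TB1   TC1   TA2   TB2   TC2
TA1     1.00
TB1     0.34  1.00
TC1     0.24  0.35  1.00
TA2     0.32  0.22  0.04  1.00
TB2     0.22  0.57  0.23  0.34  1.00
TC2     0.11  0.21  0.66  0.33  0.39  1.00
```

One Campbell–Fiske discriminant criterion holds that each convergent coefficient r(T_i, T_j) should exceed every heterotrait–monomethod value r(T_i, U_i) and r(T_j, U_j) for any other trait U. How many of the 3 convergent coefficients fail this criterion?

1

Convergent coefficients and their comparison sets:
TA (methods 1·2): 0.32 vs {0.34, 0.34, 0.24, 0.33} → fail.
TB (methods 1·2): 0.57 vs {0.34, 0.34, 0.35, 0.39} → pass.
TC (methods 1·2): 0.66 vs {0.24, 0.33, 0.35, 0.39} → pass.
1 of 3 fail.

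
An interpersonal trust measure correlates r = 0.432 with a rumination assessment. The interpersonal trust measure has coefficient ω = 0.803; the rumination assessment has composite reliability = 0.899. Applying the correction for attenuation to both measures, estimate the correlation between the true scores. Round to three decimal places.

0.508

r_true = r_obs / √(r_xx · r_yy) = 0.432 / √(0.803 × 0.899) = 0.432 / √0.721897 = 0.432 / 0.8496 ≈ 0.508.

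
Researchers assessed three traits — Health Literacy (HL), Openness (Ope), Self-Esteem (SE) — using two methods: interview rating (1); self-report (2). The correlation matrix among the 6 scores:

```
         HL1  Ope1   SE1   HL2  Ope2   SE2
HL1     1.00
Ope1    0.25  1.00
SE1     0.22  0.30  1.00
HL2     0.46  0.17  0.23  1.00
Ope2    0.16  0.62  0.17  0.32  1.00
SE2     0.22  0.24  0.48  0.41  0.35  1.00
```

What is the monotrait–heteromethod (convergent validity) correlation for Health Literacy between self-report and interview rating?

Same trait (HL), different methods: r(HL2, HL1) = 0.46.

0.46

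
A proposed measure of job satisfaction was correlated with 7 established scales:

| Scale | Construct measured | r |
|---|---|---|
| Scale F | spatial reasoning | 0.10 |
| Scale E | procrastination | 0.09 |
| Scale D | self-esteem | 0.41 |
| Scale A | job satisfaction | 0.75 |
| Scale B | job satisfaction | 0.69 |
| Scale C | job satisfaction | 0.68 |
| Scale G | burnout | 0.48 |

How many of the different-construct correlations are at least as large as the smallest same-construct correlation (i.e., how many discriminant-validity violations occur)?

Convergent (same construct = job satisfaction): Scale A, Scale B, Scale C.
Smallest convergent = 0.68. Discriminant values: 0.10, 0.09, 0.41, 0.48; count ≥ 0.68 → 0.

0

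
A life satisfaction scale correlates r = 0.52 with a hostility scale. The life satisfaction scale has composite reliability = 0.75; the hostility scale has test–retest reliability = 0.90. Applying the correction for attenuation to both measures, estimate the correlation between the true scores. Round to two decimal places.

r_true = r_obs / √(r_xx · r_yy) = 0.52 / √(0.75 × 0.90) = 0.52 / √0.6750 = 0.52 / 0.8216 ≈ 0.63.

0.63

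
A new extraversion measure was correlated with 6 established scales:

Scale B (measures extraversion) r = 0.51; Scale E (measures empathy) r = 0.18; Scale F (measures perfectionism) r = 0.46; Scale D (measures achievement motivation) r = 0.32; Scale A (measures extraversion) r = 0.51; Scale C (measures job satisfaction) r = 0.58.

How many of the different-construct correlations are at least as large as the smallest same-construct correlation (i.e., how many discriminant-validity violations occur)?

1

Convergent (same construct = extraversion): Scale B, Scale A.
Smallest convergent = 0.51. Discriminant values: 0.18, 0.46, 0.32, 0.58; count ≥ 0.51 → 1.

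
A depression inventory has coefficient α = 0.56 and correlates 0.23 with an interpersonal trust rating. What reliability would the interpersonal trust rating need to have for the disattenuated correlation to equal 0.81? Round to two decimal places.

r_true = r_obs / √(r_xx · r_yy) ⇒ 0.81 = 0.23 / √(0.56 · r_yy).
√(0.56 · r_yy) = 0.23 / 0.81 = 0.2840; 0.56 · r_yy = 0.0807; r_yy = 0.0807 / 0.56 ≈ 0.14.

0.14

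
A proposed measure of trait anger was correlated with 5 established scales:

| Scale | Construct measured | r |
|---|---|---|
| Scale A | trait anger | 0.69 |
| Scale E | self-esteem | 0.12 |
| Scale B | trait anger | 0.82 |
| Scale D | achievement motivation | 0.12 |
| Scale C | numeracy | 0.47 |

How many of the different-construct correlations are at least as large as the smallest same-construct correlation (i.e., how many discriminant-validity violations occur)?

Convergent (same construct = trait anger): Scale A, Scale B.
Smallest convergent = 0.69. Discriminant values: 0.12, 0.12, 0.47; count ≥ 0.69 → 0.

0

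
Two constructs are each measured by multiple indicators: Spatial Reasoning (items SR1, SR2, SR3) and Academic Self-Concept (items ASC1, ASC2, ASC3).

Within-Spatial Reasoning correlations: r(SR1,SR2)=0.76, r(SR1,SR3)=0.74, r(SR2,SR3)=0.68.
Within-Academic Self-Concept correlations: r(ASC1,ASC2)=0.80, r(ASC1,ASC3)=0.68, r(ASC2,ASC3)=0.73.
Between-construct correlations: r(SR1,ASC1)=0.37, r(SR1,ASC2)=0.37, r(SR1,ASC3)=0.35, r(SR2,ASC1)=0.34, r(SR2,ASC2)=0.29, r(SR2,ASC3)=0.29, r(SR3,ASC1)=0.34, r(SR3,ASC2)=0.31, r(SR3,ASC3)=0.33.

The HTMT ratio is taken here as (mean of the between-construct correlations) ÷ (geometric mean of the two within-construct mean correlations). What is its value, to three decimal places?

Mean between = 2.99/9 = 0.3322.
Mean within-SR = 2.18/3 = 0.7267; mean within-ASC = 2.21/3 = 0.7367.
Geometric mean = √(0.7267 × 0.7367) = 0.7317.
HTMT = 0.3322 / 0.7317 = 0.454.

0.454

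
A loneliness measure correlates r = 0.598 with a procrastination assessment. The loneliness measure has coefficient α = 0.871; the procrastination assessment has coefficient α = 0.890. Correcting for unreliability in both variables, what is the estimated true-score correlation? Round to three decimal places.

0.679

r_true = r_obs / √(r_xx · r_yy) = 0.598 / √(0.871 × 0.890) = 0.598 / √0.775190 = 0.598 / 0.8804 ≈ 0.679.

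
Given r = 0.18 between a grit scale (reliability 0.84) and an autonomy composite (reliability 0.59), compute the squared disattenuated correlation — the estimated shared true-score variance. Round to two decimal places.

Disattenuated r = 0.18 / √(0.84 × 0.59) = 0.18 / 0.7040 = 0.2557.
Shared true-score variance = 0.2557² = 0.0654 ≈ 0.07.

0.07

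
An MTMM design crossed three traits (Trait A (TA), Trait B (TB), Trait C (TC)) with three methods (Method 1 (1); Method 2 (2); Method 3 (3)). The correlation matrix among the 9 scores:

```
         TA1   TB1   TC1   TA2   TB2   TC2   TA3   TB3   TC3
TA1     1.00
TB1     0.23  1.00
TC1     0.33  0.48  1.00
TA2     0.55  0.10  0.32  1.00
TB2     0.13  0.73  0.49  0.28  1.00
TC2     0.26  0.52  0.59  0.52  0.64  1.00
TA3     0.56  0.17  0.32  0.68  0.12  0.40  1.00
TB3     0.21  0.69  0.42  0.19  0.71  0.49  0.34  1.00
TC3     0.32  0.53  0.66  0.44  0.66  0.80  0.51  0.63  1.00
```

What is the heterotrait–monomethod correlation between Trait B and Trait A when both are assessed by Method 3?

Different traits, same method: r(TB3, TA3) = 0.34.

0.34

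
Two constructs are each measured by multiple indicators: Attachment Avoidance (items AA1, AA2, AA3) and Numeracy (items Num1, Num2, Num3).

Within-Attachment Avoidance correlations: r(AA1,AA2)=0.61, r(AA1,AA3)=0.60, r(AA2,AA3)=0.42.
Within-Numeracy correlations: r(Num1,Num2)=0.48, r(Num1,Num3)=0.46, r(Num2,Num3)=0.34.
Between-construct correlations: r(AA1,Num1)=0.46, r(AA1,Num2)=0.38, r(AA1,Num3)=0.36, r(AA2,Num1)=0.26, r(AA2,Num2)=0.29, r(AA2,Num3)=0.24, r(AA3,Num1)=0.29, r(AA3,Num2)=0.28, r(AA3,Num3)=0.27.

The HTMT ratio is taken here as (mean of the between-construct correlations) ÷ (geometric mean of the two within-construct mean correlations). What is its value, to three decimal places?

0.653

Mean between = 2.83/9 = 0.3144.
Mean within-AA = 1.63/3 = 0.5433; mean within-Num = 1.28/3 = 0.4267.
Geometric mean = √(0.5433 × 0.4267) = 0.4815.
HTMT = 0.3144 / 0.4815 = 0.653.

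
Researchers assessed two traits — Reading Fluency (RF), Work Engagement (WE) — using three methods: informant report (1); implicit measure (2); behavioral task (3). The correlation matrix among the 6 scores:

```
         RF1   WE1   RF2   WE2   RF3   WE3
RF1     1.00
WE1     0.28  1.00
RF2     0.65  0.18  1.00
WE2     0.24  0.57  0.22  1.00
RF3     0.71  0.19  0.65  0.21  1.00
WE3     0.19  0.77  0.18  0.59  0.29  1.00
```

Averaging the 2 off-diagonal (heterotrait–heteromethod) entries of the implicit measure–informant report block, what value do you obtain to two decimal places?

HTHM values (method 2 × method 1): 0.18, 0.24; mean = 0.42/2 = 0.21.

0.21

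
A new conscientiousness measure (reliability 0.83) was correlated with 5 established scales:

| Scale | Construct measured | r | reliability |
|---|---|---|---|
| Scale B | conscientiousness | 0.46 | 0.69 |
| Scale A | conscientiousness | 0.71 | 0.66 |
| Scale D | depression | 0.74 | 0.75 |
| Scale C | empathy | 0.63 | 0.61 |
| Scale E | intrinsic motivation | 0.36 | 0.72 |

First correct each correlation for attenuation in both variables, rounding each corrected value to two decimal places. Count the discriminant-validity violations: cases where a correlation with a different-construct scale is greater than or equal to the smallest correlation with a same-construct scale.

Disattenuated r (r / √(r_scale · r_new)):
  Scale B (conv): 0.46 / √(0.69·0.83) = 0.61
  Scale A (conv): 0.71 / √(0.66·0.83) = 0.96
  Scale D (disc): 0.74 / √(0.75·0.83) = 0.94
  Scale C (disc): 0.63 / √(0.61·0.83) = 0.89
  Scale E (disc): 0.36 / √(0.72·0.83) = 0.47
Smallest convergent = 0.61. Discriminant values: 0.94, 0.89, 0.47; count ≥ 0.61 → 2.

2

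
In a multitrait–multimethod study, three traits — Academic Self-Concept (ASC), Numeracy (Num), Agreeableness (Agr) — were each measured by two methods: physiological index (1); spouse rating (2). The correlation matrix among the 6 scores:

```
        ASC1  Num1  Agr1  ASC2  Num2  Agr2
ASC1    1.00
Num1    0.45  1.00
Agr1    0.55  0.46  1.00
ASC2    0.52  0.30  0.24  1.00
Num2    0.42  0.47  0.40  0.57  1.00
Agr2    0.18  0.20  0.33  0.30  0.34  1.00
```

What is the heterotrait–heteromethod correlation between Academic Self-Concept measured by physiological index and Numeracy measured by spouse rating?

0.42

Different traits and methods: r(ASC1, Num2) = 0.42.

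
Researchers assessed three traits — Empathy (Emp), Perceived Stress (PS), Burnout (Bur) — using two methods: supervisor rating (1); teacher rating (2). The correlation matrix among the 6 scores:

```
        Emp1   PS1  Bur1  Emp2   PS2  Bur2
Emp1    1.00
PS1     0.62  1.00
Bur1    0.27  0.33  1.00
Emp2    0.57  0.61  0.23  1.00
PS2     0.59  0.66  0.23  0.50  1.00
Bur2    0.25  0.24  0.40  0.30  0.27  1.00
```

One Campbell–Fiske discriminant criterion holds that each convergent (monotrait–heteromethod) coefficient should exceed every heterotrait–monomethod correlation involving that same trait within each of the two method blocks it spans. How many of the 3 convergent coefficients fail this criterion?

Checking each validity diagonal entry against its comparison values:
Emp (methods 1·2): 0.57 vs {0.62, 0.50, 0.27, 0.30} → fail.
PS (methods 1·2): 0.66 vs {0.62, 0.50, 0.33, 0.27} → pass.
Bur (methods 1·2): 0.40 vs {0.27, 0.30, 0.33, 0.27} → pass.
1 of 3 fail.

1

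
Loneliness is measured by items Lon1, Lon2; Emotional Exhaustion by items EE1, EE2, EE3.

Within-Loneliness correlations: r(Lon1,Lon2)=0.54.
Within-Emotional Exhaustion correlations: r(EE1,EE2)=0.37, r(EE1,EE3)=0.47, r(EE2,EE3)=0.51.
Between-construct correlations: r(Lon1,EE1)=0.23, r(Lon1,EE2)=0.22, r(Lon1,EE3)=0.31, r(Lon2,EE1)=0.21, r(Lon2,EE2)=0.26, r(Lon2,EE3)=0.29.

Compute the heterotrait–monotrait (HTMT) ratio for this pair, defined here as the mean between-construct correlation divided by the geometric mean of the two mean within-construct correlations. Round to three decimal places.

Mean heterotrait r = 1.52/6 = 0.2533.
Mean within-Lon = 0.54/1 = 0.5400; mean within-EE = 1.35/3 = 0.4500.
Geometric mean = √(0.5400 × 0.4500) = 0.4930.
HTMT = 0.2533 / 0.4930 = 0.514.

0.514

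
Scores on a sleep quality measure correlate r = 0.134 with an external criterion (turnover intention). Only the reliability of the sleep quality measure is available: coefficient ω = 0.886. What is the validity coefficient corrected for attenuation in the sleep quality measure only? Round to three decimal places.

Single correction: r_c = r_obs / √r_xx = 0.134 / √0.886 = 0.134 / 0.9413 ≈ 0.142.

0.142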